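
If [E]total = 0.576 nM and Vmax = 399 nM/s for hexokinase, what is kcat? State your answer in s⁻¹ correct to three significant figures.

kcat = Vmax/[E]total = 399 nM/s / 0.576 nM = 693 s⁻¹.

693 s⁻¹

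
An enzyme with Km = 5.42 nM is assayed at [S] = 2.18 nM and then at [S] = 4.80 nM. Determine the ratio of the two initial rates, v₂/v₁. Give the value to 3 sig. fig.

Since Vmax cancels, v₂/v₁ = [S]₂(Km+[S]₁) / [S]₁(Km+[S]₂).
= 4.80×(5.42+2.18) / (2.18×(5.42+4.80)) = 36.48/22.28 = 1.64.

1.64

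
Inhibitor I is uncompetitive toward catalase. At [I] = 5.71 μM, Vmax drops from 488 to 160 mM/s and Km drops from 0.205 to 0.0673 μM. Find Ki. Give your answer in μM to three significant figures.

Uncompetitive: Vmax,app = Vmax/α (and Km,app = Km/α) with α = 1 + [I]/Ki.
α = Vmax/Vmax,app = 488/160 = 3.050.
Ki = [I]/(α − 1) = 5.71/2.050 = 2.79 μM.

2.79 μM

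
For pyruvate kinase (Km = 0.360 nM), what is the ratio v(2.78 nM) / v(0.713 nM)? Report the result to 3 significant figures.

1.33

Since Vmax cancels, v₂/v₁ = [S]₂(Km+[S]₁) / [S]₁(Km+[S]₂).
= 2.78×(0.360+0.713) / (0.713×(0.360+2.78)) = 2.983/2.239 = 1.33.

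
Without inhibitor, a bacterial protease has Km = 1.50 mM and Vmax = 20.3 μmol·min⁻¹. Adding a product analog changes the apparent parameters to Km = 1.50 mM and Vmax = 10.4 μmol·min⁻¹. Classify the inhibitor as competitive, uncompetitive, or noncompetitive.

Vmax decreases (20.3 → 10.4 μmol·min⁻¹) while Km is unchanged — pure noncompetitive inhibition.

noncompetitive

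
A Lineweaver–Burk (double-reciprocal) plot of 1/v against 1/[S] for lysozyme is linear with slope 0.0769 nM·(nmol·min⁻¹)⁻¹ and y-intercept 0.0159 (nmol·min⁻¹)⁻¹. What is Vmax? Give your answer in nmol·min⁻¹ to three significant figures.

The y-intercept of a Lineweaver–Burk plot equals 1/Vmax, so Vmax = 1/0.0159 = 62.9 nmol·min⁻¹.

62.9 nmol·min⁻¹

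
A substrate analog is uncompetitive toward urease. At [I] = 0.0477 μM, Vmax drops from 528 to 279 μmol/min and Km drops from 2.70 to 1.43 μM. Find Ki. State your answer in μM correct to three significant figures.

0.0534 μM

Uncompetitive: Vmax,app = Vmax/α (and Km,app = Km/α) with α = 1 + [I]/Ki.
α = Vmax/Vmax,app = 528/279 = 1.892.
Since α = 1 + [I]/Ki, [I]/Ki = 1.892 − 1 = 0.8925 and Ki = 0.0477/0.8925 = 0.0534 μM.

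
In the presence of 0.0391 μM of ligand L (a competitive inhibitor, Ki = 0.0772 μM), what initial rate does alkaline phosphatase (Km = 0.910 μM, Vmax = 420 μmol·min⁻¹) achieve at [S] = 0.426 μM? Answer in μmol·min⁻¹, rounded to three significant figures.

With α = 1 + [I]/Ki = 1 + 0.0391/0.0772 = 1.506, the competitive rate law is v = Vmax[S] / (αKm + [S]).
v = 420×0.426 / (1.506×0.910 + 0.426) = 178.9/1.797 = 99.6 μmol·min⁻¹.

99.6 μmol·min⁻¹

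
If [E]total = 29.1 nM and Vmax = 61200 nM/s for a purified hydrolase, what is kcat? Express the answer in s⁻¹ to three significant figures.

2100 s⁻¹

kcat = Vmax/[E]total = 61200 nM/s / 29.1 nM = 2100 s⁻¹.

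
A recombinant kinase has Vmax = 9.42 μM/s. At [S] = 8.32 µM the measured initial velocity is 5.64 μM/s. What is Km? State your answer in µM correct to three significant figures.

5.58 µM

v/Vmax = 5.64/9.42 = 0.5987 = [S]/(Km+[S]).
So Km + [S] = [S]/0.5987 = 13.90 µM, giving Km = 13.90 − 8.32 = 5.58 µM.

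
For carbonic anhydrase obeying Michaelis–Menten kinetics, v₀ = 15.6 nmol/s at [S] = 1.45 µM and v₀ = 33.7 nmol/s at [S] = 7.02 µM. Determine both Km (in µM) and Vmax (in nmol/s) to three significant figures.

Km = 3.04 µM; Vmax = 48.3 nmol/s

From v = Vmax[S]/(Km+[S]), each point gives Vmax = v(Km+[S])/[S].
Equating: 15.6(Km+1.45)/1.45 = 33.7(Km+7.02)/7.02.
10.76·Km + 15.6 = 4.801·Km + 33.7, so (10.76 − 4.801)·Km = 33.7 − 15.6.
Km = 18.10/5.958 = 3.04 µM; then Vmax = 15.6(3.04+1.45)/1.45 = 48.3 nmol/s.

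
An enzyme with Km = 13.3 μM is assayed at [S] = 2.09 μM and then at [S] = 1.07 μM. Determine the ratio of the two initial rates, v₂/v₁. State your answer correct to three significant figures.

Since Vmax cancels, v₂/v₁ = [S]₂(Km+[S]₁) / [S]₁(Km+[S]₂).
= 1.07×(13.3+2.09) / (2.09×(13.3+1.07)) = 16.47/30.03 = 0.548.

0.548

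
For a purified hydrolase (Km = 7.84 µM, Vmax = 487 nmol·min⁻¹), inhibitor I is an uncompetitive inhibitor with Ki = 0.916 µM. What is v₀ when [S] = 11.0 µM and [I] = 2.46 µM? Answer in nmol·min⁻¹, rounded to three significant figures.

With α = 1 + [I]/Ki = 1 + 2.46/0.916 = 3.686, the uncompetitive rate law is v = (Vmax/α)·[S] / (Km/α + [S]).
v = (487/3.686)×11.0 / (7.84/3.686 + 11.0) = 1453/13.13 = 111 nmol·min⁻¹.

111 nmol·min⁻¹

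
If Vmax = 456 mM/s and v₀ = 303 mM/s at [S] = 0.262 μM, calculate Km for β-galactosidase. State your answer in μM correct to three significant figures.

v/Vmax = 303/456 = 0.6645 = [S]/(Km+[S]).
So Km + [S] = [S]/0.6645 = 0.3943 μM, giving Km = 0.3943 − 0.262 = 0.132 μM.

0.132 μM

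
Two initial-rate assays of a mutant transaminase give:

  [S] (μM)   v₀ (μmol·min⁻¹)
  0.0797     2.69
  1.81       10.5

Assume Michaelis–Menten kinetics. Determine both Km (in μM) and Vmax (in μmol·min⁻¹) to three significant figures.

From v = Vmax[S]/(Km+[S]), each point gives Vmax = v(Km+[S])/[S].
Equating: 2.69(Km+0.0797)/0.0797 = 10.5(Km+1.81)/1.81.
33.75·Km + 2.69 = 5.801·Km + 10.5, so (33.75 − 5.801)·Km = 10.5 − 2.69.
Km = 7.810/27.95 = 0.279 μM; then Vmax = 2.69(0.279+0.0797)/0.0797 = 12.1 μmol·min⁻¹.

Km = 0.279 μM; Vmax = 12.1 μmol·min⁻¹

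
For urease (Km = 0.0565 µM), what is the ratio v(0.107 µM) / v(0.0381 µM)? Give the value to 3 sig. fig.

Since Vmax cancels, v₂/v₁ = [S]₂(Km+[S]₁) / [S]₁(Km+[S]₂).
= 0.107×(0.0565+0.0381) / (0.0381×(0.0565+0.107)) = 0.01012/0.006229 = 1.62.

1.62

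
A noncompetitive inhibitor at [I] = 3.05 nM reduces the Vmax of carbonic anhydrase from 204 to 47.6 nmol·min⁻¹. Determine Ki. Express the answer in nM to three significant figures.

0.928 nM

Noncompetitive: Vmax,app = Vmax/α with α = 1 + [I]/Ki.
α = Vmax/Vmax,app = 204/47.6 = 4.286.
Since α = 1 + [I]/Ki, [I]/Ki = 4.286 − 1 = 3.286 and Ki = 3.05/3.286 = 0.928 nM.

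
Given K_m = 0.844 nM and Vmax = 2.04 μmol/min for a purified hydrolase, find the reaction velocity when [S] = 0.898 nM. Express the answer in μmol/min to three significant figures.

v = Vmax·[S]/(Km + [S]) = 2.04 × 0.898 / (0.844 + 0.898)
  = 1.832 / 1.742 = 1.05 μmol/min.

1.05 μmol/min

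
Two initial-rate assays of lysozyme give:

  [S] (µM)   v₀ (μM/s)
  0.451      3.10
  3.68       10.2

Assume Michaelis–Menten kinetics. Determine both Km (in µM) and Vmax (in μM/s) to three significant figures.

Km = 1.73 µM; Vmax = 15.0 μM/s

From v = Vmax[S]/(Km+[S]), each point gives Vmax = v(Km+[S])/[S].
Equating: 3.10(Km+0.451)/0.451 = 10.2(Km+3.68)/3.68.
6.874·Km + 3.10 = 2.772·Km + 10.2, so (6.874 − 2.772)·Km = 10.2 − 3.10.
Km = 7.100/4.102 = 1.73 µM; then Vmax = 3.10(1.73+0.451)/0.451 = 15.0 μM/s.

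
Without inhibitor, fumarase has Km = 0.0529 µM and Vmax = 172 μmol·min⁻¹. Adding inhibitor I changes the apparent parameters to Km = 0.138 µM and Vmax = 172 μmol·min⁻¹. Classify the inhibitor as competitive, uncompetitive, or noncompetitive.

Km increases (0.0529 → 0.138 µM) while Vmax is unchanged — the hallmark of competitive inhibition.

competitive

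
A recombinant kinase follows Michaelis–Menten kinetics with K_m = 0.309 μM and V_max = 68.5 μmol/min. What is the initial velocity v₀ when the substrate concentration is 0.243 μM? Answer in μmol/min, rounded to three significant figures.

v = Vmax·[S]/(Km + [S]) = 68.5 × 0.243 / (0.309 + 0.243)
  = 16.65 / 0.5520 = 30.2 μmol/min.

30.2 μmol/min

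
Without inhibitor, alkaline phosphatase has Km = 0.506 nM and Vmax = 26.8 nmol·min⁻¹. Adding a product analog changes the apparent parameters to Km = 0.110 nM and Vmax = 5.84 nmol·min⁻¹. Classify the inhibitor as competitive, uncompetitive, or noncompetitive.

Both Km and Vmax decrease by the same factor (~4.59-fold) — characteristic of uncompetitive inhibition.

uncompetitive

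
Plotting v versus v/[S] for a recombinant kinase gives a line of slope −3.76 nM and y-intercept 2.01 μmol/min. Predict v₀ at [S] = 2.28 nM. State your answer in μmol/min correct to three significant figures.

0.759 μmol/min

In the Eadie–Hofstee form v = Vmax − Km·(v/[S]), the slope is −Km and the intercept is Vmax, so Km = 3.76 nM and Vmax = 2.01 μmol/min.
v = 2.01 × 2.28/(3.76 + 2.28) = 0.759 μmol/min.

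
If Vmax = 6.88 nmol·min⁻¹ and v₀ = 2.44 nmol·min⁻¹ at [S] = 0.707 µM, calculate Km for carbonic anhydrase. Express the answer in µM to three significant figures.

From v = Vmax[S]/(Km+[S]), Km = [S](Vmax − v)/v.
Km = 0.707 × (6.88 − 2.44) / 2.44 = 3.139/2.44 = 1.29 µM.

1.29 µM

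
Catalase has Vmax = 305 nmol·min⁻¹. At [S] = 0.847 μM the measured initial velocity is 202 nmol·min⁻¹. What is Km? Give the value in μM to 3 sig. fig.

0.432 μM

From v = Vmax[S]/(Km+[S]), Km = [S](Vmax − v)/v.
Km = 0.847 × (305 − 202) / 202 = 87.24/202 = 0.432 μM.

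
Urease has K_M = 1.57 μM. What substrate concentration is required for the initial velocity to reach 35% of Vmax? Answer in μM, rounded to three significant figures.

v/Vmax = [S]/(Km+[S]) = 0.35, so [S] = Km·0.35/(1 − 0.35) = 1.57 × 0.5385.
[S] = 0.845 μM.

0.845 μM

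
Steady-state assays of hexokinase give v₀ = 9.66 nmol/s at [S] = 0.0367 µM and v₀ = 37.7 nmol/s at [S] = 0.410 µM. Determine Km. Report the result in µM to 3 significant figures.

0.164 µM

In reciprocal form, 1/v = (Km/Vmax)·(1/[S]) + 1/Vmax. The two points give (1/[S], 1/v) = (27.25, 0.1035) and (2.439, 0.02653).
Slope = (0.1035 − 0.02653)/(27.25 − 2.439) = 0.003103; intercept = 0.1035 − 0.003103×27.25 = 0.01896.
Vmax = 1/intercept = 52.8 nmol/s; Km = slope × Vmax = 0.003103 × 52.8 = 0.164 µM.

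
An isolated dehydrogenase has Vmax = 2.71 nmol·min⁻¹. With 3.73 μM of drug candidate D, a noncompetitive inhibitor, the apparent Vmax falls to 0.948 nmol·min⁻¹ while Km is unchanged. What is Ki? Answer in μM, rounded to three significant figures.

2.01 μM

Noncompetitive: Vmax,app = Vmax/α with α = 1 + [I]/Ki.
α = Vmax/Vmax,app = 2.71/0.948 = 2.859.
Since α = 1 + [I]/Ki, [I]/Ki = 2.859 − 1 = 1.859 and Ki = 3.73/1.859 = 2.01 μM.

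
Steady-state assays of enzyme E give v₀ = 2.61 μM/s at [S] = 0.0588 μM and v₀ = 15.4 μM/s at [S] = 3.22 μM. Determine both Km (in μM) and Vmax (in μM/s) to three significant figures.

Km = 0.323 μM; Vmax = 16.9 μM/s

In reciprocal form, 1/v = (Km/Vmax)·(1/[S]) + 1/Vmax. The two points give (1/[S], 1/v) = (17.01, 0.3831) and (0.3106, 0.06494).
Slope = (0.3831 − 0.06494)/(17.01 − 0.3106) = 0.01906; intercept = 0.3831 − 0.01906×17.01 = 0.05902.
Vmax = 1/intercept = 16.9 μM/s; Km = slope × Vmax = 0.01906 × 16.9 = 0.323 μM.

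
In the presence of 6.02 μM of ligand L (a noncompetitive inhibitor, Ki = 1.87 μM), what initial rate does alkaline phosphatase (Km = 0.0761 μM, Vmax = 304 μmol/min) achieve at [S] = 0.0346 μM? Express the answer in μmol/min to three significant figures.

22.5 μmol/min

With α = 1 + [I]/Ki = 1 + 6.02/1.87 = 4.219, the noncompetitive rate law is v = (Vmax/α)·[S] / (Km + [S]).
v = (304/4.219)×0.0346 / (0.0761 + 0.0346) = 2.493/0.1107 = 22.5 μmol/min.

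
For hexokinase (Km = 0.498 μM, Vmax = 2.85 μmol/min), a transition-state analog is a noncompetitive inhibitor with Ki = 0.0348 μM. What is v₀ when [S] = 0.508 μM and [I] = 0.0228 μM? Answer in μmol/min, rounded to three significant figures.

0.869 μmol/min

With α = 1 + [I]/Ki = 1 + 0.0228/0.0348 = 1.655, the noncompetitive rate law is v = (Vmax/α)·[S] / (Km + [S]).
v = (2.85/1.655)×0.508 / (0.498 + 0.508) = 0.8747/1.006 = 0.869 μmol/min.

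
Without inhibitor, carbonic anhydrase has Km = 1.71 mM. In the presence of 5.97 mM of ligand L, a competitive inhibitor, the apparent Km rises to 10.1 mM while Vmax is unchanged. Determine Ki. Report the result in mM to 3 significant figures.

1.22 mM

Competitive: Km,app = α·Km with α = 1 + [I]/Ki.
α = Km,app/Km = 10.1/1.71 = 5.906.
Ki = [I]/(α − 1) = 5.97/4.906 = 1.22 mM.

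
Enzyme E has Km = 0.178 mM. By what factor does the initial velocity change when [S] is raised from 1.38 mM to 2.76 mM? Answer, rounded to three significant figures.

1.06

The fractional saturations are [S]/(Km+[S]) = 1.38/1.558 = 0.8858 and 2.76/2.938 = 0.9394.
v₂/v₁ is just their ratio: 0.9394/0.8858 = 1.06.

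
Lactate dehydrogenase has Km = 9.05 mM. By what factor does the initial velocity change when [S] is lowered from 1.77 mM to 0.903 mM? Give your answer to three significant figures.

Since Vmax cancels, v₂/v₁ = [S]₂(Km+[S]₁) / [S]₁(Km+[S]₂).
= 0.903×(9.05+1.77) / (1.77×(9.05+0.903)) = 9.770/17.62 = 0.555.

0.555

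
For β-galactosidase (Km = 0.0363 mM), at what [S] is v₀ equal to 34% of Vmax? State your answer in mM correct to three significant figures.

0.0187 mM

v/Vmax = [S]/(Km+[S]) = 0.34, so [S] = Km·0.34/(1 − 0.34) = 0.0363 × 0.5152.
[S] = 0.0187 mM.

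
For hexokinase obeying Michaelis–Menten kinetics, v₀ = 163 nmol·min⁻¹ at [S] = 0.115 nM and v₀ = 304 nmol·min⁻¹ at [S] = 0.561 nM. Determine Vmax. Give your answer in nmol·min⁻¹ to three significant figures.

In reciprocal form, 1/v = (Km/Vmax)·(1/[S]) + 1/Vmax. The two points give (1/[S], 1/v) = (8.696, 0.006135) and (1.783, 0.003289).
Slope = (0.006135 − 0.003289)/(8.696 − 1.783) = 0.0004116; intercept = 0.006135 − 0.0004116×8.696 = 0.002556.
Vmax = 1/intercept = 391 nmol·min⁻¹; Km = slope × Vmax = 0.0004116 × 391 = 0.161 nM.

391 nmol·min⁻¹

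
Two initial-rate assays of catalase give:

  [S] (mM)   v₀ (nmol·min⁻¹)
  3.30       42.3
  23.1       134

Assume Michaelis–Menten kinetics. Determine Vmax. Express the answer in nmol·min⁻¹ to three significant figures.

From v = Vmax[S]/(Km+[S]), each point gives Vmax = v(Km+[S])/[S].
Equating: 42.3(Km+3.30)/3.30 = 134(Km+23.1)/23.1.
12.82·Km + 42.3 = 5.801·Km + 134, so (12.82 − 5.801)·Km = 134 − 42.3.
Km = 91.70/7.017 = 13.1 mM; then Vmax = 42.3(13.1+3.30)/3.30 = 210 nmol·min⁻¹.

210 nmol·min⁻¹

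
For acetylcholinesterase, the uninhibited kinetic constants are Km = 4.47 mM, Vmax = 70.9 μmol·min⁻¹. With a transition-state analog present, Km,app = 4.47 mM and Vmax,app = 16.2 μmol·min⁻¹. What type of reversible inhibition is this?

Vmax decreases (70.9 → 16.2 μmol·min⁻¹) while Km is unchanged — pure noncompetitive inhibition.

noncompetitive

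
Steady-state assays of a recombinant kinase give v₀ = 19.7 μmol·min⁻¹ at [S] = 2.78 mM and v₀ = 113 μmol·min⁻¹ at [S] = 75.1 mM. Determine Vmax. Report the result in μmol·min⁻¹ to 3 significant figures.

138 μmol·min⁻¹

In reciprocal form, 1/v = (Km/Vmax)·(1/[S]) + 1/Vmax. The two points give (1/[S], 1/v) = (0.3597, 0.05076) and (0.01332, 0.008850).
Slope = (0.05076 − 0.008850)/(0.3597 − 0.01332) = 0.1210; intercept = 0.05076 − 0.1210×0.3597 = 0.007238.
Vmax = 1/intercept = 138 μmol·min⁻¹; Km = slope × Vmax = 0.1210 × 138 = 16.7 mM.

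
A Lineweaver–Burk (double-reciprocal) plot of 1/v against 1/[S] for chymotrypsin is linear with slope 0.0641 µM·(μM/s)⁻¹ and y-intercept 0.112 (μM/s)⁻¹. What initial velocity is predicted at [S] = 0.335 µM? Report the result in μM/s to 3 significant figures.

3.30 μM/s

The y-intercept is 1/Vmax, so Vmax = 1/0.112 = 8.93 μM/s.
The slope is Km/Vmax, so Km = 0.0641 × 8.93 = 0.572 µM.
Then v = 8.93 × 0.335/(0.572 + 0.335) = 3.30 μM/s.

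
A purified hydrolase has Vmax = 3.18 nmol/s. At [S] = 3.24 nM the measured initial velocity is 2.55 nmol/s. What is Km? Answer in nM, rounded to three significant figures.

From v = Vmax[S]/(Km+[S]), Km = [S](Vmax − v)/v.
Km = 3.24 × (3.18 − 2.55) / 2.55 = 2.041/2.55 = 0.800 nM.

0.800 nM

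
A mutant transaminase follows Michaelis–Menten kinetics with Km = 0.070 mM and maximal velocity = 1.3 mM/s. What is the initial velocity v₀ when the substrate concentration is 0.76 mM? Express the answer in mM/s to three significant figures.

[S]/(Km+[S]) = 0.76/0.8300 = 0.9157, the fractional saturation.
v = 0.9157 × Vmax = 0.9157 × 1.3 = 1.19 mM/s.

1.19 mM/s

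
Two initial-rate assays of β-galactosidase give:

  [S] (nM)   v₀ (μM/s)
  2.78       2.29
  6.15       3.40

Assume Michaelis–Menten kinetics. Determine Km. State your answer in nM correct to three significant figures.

4.10 nM

From v = Vmax[S]/(Km+[S]), each point gives Vmax = v(Km+[S])/[S].
Equating: 2.29(Km+2.78)/2.78 = 3.40(Km+6.15)/6.15.
0.8237·Km + 2.29 = 0.5528·Km + 3.40, so (0.8237 − 0.5528)·Km = 3.40 − 2.29.
Km = 1.110/0.2709 = 4.10 nM; then Vmax = 2.29(4.10+2.78)/2.78 = 5.67 μM/s.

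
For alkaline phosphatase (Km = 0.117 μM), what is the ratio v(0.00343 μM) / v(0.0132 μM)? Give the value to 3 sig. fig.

0.281

The fractional saturations are [S]/(Km+[S]) = 0.0132/0.1302 = 0.1014 and 0.00343/0.1204 = 0.02848.
v₂/v₁ is just their ratio: 0.02848/0.1014 = 0.281.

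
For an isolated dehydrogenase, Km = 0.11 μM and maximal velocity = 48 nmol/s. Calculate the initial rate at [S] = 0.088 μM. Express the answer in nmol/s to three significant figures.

[S]/(Km+[S]) = 0.088/0.1980 = 0.4444, the fractional saturation.
v = 0.4444 × Vmax = 0.4444 × 48 = 21.3 nmol/s.

21.3 nmol/s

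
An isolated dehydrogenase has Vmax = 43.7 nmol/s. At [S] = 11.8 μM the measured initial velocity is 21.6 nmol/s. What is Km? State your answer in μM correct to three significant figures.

12.1 μM

From v = Vmax[S]/(Km+[S]), Km = [S](Vmax − v)/v.
Km = 11.8 × (43.7 − 21.6) / 21.6 = 260.8/21.6 = 12.1 μM.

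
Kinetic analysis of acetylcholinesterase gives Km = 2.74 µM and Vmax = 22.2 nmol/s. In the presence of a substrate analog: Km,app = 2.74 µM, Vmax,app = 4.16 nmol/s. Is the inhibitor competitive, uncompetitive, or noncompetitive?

noncompetitive

Vmax decreases (22.2 → 4.16 nmol/s) while Km is unchanged — pure noncompetitive inhibition.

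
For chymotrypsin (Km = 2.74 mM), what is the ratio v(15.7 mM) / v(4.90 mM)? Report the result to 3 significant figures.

1.33

Since Vmax cancels, v₂/v₁ = [S]₂(Km+[S]₁) / [S]₁(Km+[S]₂).
= 15.7×(2.74+4.90) / (4.90×(2.74+15.7)) = 119.9/90.36 = 1.33.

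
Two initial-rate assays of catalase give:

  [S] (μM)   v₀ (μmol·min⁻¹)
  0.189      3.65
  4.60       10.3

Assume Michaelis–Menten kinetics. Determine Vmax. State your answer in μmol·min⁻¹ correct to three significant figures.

In reciprocal form, 1/v = (Km/Vmax)·(1/[S]) + 1/Vmax. The two points give (1/[S], 1/v) = (5.291, 0.2740) and (0.2174, 0.09709).
Slope = (0.2740 − 0.09709)/(5.291 − 0.2174) = 0.03486; intercept = 0.2740 − 0.03486×5.291 = 0.08951.
Vmax = 1/intercept = 11.2 μmol·min⁻¹; Km = slope × Vmax = 0.03486 × 11.2 = 0.390 μM.

11.2 μmol·min⁻¹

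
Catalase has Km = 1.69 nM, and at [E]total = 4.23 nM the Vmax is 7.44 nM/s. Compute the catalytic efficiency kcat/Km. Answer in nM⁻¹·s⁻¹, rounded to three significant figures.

kcat = Vmax/[E]total = 7.44/4.23 = 1.76 s⁻¹.
kcat/Km = 1.76/1.69 = 1.04 nM⁻¹·s⁻¹.

1.04 nM⁻¹·s⁻¹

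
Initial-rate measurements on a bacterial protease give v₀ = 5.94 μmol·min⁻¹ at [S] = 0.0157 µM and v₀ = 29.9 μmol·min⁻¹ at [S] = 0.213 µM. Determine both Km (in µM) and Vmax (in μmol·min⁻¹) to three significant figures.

Km = 0.101 µM; Vmax = 44.0 μmol·min⁻¹

From v = Vmax[S]/(Km+[S]), each point gives Vmax = v(Km+[S])/[S].
Equating: 5.94(Km+0.0157)/0.0157 = 29.9(Km+0.213)/0.213.
378.3·Km + 5.94 = 140.4·Km + 29.9, so (378.3 − 140.4)·Km = 29.9 − 5.94.
Km = 23.96/238.0 = 0.101 µM; then Vmax = 5.94(0.101+0.0157)/0.0157 = 44.0 μmol·min⁻¹.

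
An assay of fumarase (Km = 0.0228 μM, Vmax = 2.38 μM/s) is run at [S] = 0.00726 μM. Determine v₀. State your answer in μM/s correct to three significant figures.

v = Vmax·[S]/(Km + [S]) = 2.38 × 0.00726 / (0.0228 + 0.00726)
  = 0.01728 / 0.03006 = 0.575 μM/s.

0.575 μM/s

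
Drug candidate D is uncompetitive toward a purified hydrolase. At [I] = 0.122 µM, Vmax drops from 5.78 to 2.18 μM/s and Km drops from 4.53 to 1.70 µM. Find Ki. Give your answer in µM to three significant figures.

Uncompetitive: Vmax,app = Vmax/α (and Km,app = Km/α) with α = 1 + [I]/Ki.
α = Vmax/Vmax,app = 5.78/2.18 = 2.651.
Ki = [I]/(α − 1) = 0.122/1.651 = 0.0739 µM.

0.0739 µM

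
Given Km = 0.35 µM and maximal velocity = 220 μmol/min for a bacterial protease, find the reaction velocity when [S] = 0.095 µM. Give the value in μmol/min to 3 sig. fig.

[S]/(Km+[S]) = 0.095/0.4450 = 0.2135, the fractional saturation.
v = 0.2135 × Vmax = 0.2135 × 220 = 47.0 μmol/min.

47.0 μmol/min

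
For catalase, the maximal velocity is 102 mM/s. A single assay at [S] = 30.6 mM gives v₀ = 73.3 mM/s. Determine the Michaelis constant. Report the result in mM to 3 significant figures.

v/Vmax = 73.3/102 = 0.7186 = [S]/(Km+[S]).
So Km + [S] = [S]/0.7186 = 42.58 mM, giving Km = 42.58 − 30.6 = 12.0 mM.

12.0 mM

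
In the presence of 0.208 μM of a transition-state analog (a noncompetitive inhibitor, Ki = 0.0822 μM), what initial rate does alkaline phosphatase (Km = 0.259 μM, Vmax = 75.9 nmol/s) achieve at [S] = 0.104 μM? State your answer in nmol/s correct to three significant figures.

6.16 nmol/s

With α = 1 + [I]/Ki = 1 + 0.208/0.0822 = 3.530, the noncompetitive rate law is v = (Vmax/α)·[S] / (Km + [S]).
v = (75.9/3.530)×0.104 / (0.259 + 0.104) = 2.236/0.3630 = 6.16 nmol/s.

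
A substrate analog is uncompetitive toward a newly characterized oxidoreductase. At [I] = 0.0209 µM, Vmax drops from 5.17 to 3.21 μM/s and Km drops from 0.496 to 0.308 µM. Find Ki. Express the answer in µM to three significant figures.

0.0342 µM

Uncompetitive: Vmax,app = Vmax/α (and Km,app = Km/α) with α = 1 + [I]/Ki.
α = Vmax/Vmax,app = 5.17/3.21 = 1.611.
Since α = 1 + [I]/Ki, [I]/Ki = 1.611 − 1 = 0.6106 and Ki = 0.0209/0.6106 = 0.0342 µM.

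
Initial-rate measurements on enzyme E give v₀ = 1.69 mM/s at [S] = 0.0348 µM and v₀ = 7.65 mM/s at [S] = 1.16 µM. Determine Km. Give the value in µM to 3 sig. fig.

In reciprocal form, 1/v = (Km/Vmax)·(1/[S]) + 1/Vmax. The two points give (1/[S], 1/v) = (28.74, 0.5917) and (0.8621, 0.1307).
Slope = (0.5917 − 0.1307)/(28.74 − 0.8621) = 0.01654; intercept = 0.5917 − 0.01654×28.74 = 0.1165.
Vmax = 1/intercept = 8.59 mM/s; Km = slope × Vmax = 0.01654 × 8.59 = 0.142 µM.

0.142 µM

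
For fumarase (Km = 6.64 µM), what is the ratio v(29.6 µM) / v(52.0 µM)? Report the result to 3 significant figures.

Since Vmax cancels, v₂/v₁ = [S]₂(Km+[S]₁) / [S]₁(Km+[S]₂).
= 29.6×(6.64+52.0) / (52.0×(6.64+29.6)) = 1736/1884 = 0.921.

0.921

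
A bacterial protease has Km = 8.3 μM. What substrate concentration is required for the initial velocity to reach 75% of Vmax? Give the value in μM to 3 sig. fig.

24.9 μM

v/Vmax = [S]/(Km+[S]) = 0.75, so [S] = Km·0.75/(1 − 0.75) = 8.3 × 3.000.
[S] = 24.9 μM.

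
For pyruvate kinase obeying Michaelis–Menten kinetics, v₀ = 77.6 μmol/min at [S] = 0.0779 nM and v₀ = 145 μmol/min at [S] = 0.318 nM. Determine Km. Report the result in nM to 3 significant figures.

0.125 nM

From v = Vmax[S]/(Km+[S]), each point gives Vmax = v(Km+[S])/[S].
Equating: 77.6(Km+0.0779)/0.0779 = 145(Km+0.318)/0.318.
996.1·Km + 77.6 = 456.0·Km + 145, so (996.1 − 456.0)·Km = 145 − 77.6.
Km = 67.40/540.2 = 0.125 nM; then Vmax = 77.6(0.125+0.0779)/0.0779 = 202 μmol/min.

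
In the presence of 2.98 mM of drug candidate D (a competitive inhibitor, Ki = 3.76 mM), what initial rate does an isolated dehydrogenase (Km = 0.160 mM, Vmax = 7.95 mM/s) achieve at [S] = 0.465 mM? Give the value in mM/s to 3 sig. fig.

α = 1 + [I]/Ki = 1 + 2.98/3.76 = 1.793.
For a competitive inhibitor, Vmax is unchanged and the apparent Km becomes α·Km: Km,app = 0.287 mM, Vmax,app = 7.95 mM/s.
v = Vmax,app·[S]/(Km,app + [S]) = 7.95 × 0.465/(0.287 + 0.465) = 4.92 mM/s.

4.92 mM/s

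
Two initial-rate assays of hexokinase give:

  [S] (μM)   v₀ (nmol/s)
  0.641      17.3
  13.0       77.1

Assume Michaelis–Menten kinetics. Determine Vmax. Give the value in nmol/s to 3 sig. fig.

In reciprocal form, 1/v = (Km/Vmax)·(1/[S]) + 1/Vmax. The two points give (1/[S], 1/v) = (1.560, 0.05780) and (0.07692, 0.01297).
Slope = (0.05780 − 0.01297)/(1.560 − 0.07692) = 0.03023; intercept = 0.05780 − 0.03023×1.560 = 0.01064.
Vmax = 1/intercept = 93.9 nmol/s; Km = slope × Vmax = 0.03023 × 93.9 = 2.84 μM.

93.9 nmol/s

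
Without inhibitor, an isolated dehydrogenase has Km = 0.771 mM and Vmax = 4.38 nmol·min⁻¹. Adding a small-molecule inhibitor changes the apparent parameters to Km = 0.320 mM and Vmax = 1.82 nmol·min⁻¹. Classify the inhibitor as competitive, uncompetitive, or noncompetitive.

Both Km and Vmax decrease by the same factor (~2.41-fold) — characteristic of uncompetitive inhibition.

uncompetitive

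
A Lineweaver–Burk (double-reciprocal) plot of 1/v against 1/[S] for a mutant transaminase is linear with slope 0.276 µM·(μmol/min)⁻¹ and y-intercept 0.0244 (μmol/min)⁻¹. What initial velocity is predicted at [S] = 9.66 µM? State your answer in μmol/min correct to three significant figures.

18.9 μmol/min

The y-intercept is 1/Vmax, so Vmax = 1/0.0244 = 41.0 μmol/min.
The slope is Km/Vmax, so Km = 0.276 × 41.0 = 11.3 µM.
Then v = 41.0 × 9.66/(11.3 + 9.66) = 18.9 μmol/min.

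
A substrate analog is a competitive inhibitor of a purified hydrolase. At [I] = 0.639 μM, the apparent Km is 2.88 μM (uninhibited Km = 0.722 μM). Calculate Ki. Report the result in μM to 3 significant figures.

Competitive: Km,app = α·Km with α = 1 + [I]/Ki.
α = Km,app/Km = 2.88/0.722 = 3.989.
Since α = 1 + [I]/Ki, [I]/Ki = 3.989 − 1 = 2.989 and Ki = 0.639/2.989 = 0.214 μM.

0.214 μM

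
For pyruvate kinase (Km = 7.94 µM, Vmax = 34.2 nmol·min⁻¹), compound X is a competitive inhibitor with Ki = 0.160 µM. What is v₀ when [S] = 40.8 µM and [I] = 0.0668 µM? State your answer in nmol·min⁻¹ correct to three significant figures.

With α = 1 + [I]/Ki = 1 + 0.0668/0.160 = 1.418, the competitive rate law is v = Vmax[S] / (αKm + [S]).
v = 34.2×40.8 / (1.418×7.94 + 40.8) = 1395/52.05 = 26.8 nmol·min⁻¹.

26.8 nmol·min⁻¹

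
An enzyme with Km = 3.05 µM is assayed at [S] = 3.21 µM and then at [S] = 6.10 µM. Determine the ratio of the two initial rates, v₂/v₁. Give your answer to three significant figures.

1.30

The fractional saturations are [S]/(Km+[S]) = 3.21/6.260 = 0.5128 and 6.10/9.150 = 0.6667.
v₂/v₁ is just their ratio: 0.6667/0.5128 = 1.30.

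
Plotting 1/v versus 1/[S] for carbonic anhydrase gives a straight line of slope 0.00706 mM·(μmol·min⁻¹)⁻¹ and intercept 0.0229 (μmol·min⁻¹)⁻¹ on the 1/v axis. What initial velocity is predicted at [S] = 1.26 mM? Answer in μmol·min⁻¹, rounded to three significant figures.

35.1 μmol·min⁻¹

The y-intercept is 1/Vmax, so Vmax = 1/0.0229 = 43.7 μmol·min⁻¹.
The slope is Km/Vmax, so Km = 0.00706 × 43.7 = 0.308 mM.
Then v = 43.7 × 1.26/(0.308 + 1.26) = 35.1 μmol·min⁻¹.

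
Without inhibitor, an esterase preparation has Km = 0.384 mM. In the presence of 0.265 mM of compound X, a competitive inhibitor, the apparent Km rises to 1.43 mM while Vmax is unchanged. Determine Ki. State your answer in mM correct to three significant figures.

0.0973 mM

Competitive: Km,app = α·Km with α = 1 + [I]/Ki.
α = Km,app/Km = 1.43/0.384 = 3.724.
Since α = 1 + [I]/Ki, [I]/Ki = 3.724 − 1 = 2.724 and Ki = 0.265/2.724 = 0.0973 mM.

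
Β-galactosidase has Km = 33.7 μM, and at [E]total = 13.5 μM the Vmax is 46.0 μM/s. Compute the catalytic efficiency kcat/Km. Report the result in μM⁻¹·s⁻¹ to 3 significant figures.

0.101 μM⁻¹·s⁻¹

kcat = Vmax/[E]total = 46.0/13.5 = 3.41 s⁻¹.
kcat/Km = 3.41/33.7 = 0.101 μM⁻¹·s⁻¹.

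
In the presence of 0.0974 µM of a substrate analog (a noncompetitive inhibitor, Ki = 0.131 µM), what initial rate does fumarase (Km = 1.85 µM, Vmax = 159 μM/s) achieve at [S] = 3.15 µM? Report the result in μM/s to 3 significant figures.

α = 1 + [I]/Ki = 1 + 0.0974/0.131 = 1.744.
For a noncompetitive inhibitor, Vmax is reduced to Vmax/α while Km is unchanged: Km,app = 1.85 µM, Vmax,app = 91.2 μM/s.
v = Vmax,app·[S]/(Km,app + [S]) = 91.2 × 3.15/(1.85 + 3.15) = 57.5 μM/s.

57.5 μM/s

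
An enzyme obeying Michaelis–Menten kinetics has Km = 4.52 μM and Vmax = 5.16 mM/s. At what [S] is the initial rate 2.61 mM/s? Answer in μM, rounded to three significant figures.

4.63 μM

Rearranging v = Vmax[S]/(Km+[S]) gives [S] = Km·v/(Vmax − v).
[S] = 4.52 × 2.61 / (5.16 − 2.61) = 11.80/2.550 = 4.63 μM.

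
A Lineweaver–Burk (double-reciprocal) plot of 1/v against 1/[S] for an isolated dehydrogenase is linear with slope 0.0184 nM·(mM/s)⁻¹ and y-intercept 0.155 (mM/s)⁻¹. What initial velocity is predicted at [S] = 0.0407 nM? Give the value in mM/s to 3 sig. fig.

The y-intercept is 1/Vmax, so Vmax = 1/0.155 = 6.45 mM/s.
The slope is Km/Vmax, so Km = 0.0184 × 6.45 = 0.119 nM.
Then v = 6.45 × 0.0407/(0.119 + 0.0407) = 1.65 mM/s.

1.65 mM/s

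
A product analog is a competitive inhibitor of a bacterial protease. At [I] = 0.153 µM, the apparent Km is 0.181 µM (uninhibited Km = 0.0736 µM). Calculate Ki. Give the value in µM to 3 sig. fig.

Competitive: Km,app = α·Km with α = 1 + [I]/Ki.
α = Km,app/Km = 0.181/0.0736 = 2.459.
Ki = [I]/(α − 1) = 0.153/1.459 = 0.105 µM.

0.105 µM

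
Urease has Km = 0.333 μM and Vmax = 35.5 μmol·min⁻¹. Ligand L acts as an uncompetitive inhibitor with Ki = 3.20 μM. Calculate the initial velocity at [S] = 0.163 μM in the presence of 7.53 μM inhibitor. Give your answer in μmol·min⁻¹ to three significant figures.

With α = 1 + [I]/Ki = 1 + 7.53/3.20 = 3.353, the uncompetitive rate law is v = (Vmax/α)·[S] / (Km/α + [S]).
v = (35.5/3.353)×0.163 / (0.333/3.353 + 0.163) = 1.726/0.2623 = 6.58 μmol·min⁻¹.

6.58 μmol·min⁻¹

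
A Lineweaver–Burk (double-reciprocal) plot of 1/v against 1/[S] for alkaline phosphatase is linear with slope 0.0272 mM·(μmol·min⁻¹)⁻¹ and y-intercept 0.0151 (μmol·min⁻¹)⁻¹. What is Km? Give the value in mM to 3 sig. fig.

1.80 mM

y-intercept = 1/Vmax ⇒ Vmax = 66.2 μmol·min⁻¹; slope = Km/Vmax ⇒ Km = slope × Vmax.
Km = 0.0272 × 66.2 = 1.80 mM.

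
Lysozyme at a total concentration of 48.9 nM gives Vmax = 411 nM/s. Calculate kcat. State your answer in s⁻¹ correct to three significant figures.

8.40 s⁻¹

kcat = Vmax/[E]total = 411 nM/s / 48.9 nM = 8.40 s⁻¹.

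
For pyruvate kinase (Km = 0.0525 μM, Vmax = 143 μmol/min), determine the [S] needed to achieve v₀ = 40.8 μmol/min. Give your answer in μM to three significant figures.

0.0210 μM

The required fractional saturation is v/Vmax = 40.8/143 = 0.2853.
Then [S]/(Km+[S]) = 0.2853 ⇒ [S] = 0.0525 × 0.2853/(1 − 0.2853) = 0.0210 μM.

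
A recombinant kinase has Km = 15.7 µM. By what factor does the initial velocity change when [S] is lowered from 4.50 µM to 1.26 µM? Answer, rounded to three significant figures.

Since Vmax cancels, v₂/v₁ = [S]₂(Km+[S]₁) / [S]₁(Km+[S]₂).
= 1.26×(15.7+4.50) / (4.50×(15.7+1.26)) = 25.45/76.32 = 0.333.

0.333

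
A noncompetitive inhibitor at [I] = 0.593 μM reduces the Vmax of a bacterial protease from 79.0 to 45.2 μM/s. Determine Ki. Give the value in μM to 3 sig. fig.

0.793 μM

Noncompetitive: Vmax,app = Vmax/α with α = 1 + [I]/Ki.
α = Vmax/Vmax,app = 79.0/45.2 = 1.748.
Ki = [I]/(α − 1) = 0.593/0.7478 = 0.793 μM.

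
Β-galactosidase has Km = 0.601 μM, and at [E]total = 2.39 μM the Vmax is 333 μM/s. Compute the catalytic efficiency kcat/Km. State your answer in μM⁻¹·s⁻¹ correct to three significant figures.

kcat = Vmax/[E]total = 333/2.39 = 139 s⁻¹.
kcat/Km = 139/0.601 = 232 μM⁻¹·s⁻¹.

232 μM⁻¹·s⁻¹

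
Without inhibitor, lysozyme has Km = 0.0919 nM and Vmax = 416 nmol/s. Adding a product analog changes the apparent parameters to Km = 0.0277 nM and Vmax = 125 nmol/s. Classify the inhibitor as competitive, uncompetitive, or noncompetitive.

Both Km and Vmax decrease by the same factor (~3.32-fold) — characteristic of uncompetitive inhibition.

uncompetitive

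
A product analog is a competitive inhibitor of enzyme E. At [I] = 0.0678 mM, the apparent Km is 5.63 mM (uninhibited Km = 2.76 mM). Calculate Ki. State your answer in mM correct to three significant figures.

Competitive: Km,app = α·Km with α = 1 + [I]/Ki.
α = Km,app/Km = 5.63/2.76 = 2.040.
Ki = [I]/(α − 1) = 0.0678/1.040 = 0.0652 mM.

0.0652 mM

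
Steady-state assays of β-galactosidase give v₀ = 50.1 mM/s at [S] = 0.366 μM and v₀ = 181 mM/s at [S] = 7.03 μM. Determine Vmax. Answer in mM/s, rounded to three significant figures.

In reciprocal form, 1/v = (Km/Vmax)·(1/[S]) + 1/Vmax. The two points give (1/[S], 1/v) = (2.732, 0.01996) and (0.1422, 0.005525).
Slope = (0.01996 − 0.005525)/(2.732 − 0.1422) = 0.005573; intercept = 0.01996 − 0.005573×2.732 = 0.004732.
Vmax = 1/intercept = 211 mM/s; Km = slope × Vmax = 0.005573 × 211 = 1.18 μM.

211 mM/s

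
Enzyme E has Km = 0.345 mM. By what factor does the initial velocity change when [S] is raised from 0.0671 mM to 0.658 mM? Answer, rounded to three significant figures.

Since Vmax cancels, v₂/v₁ = [S]₂(Km+[S]₁) / [S]₁(Km+[S]₂).
= 0.658×(0.345+0.0671) / (0.0671×(0.345+0.658)) = 0.2712/0.06730 = 4.03.

4.03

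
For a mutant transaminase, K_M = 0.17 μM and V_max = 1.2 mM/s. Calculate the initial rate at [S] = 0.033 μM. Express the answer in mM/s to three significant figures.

0.195 mM/s

[S]/(Km+[S]) = 0.033/0.2030 = 0.1626, the fractional saturation.
v = 0.1626 × Vmax = 0.1626 × 1.2 = 0.195 mM/s.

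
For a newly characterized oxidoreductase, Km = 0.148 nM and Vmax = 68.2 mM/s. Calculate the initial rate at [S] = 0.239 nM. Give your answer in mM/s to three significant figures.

v = Vmax·[S]/(Km + [S]) = 68.2 × 0.239 / (0.148 + 0.239)
  = 16.30 / 0.3870 = 42.1 mM/s.

42.1 mM/s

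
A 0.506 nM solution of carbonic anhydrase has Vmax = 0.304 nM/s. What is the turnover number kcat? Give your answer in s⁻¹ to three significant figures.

0.601 s⁻¹

kcat = Vmax/[E]total = 0.304 nM/s / 0.506 nM = 0.601 s⁻¹.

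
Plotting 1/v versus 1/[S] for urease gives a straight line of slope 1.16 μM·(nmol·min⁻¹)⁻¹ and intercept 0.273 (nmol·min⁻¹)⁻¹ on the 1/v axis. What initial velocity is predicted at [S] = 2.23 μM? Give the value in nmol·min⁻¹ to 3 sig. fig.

1.26 nmol·min⁻¹

The y-intercept is 1/Vmax, so Vmax = 1/0.273 = 3.66 nmol·min⁻¹.
The slope is Km/Vmax, so Km = 1.16 × 3.66 = 4.25 μM.
Then v = 3.66 × 2.23/(4.25 + 2.23) = 1.26 nmol·min⁻¹.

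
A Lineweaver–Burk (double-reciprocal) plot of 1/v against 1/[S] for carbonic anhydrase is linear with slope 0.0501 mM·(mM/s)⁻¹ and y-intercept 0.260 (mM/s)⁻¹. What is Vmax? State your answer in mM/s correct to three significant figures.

3.85 mM/s

The y-intercept of a Lineweaver–Burk plot equals 1/Vmax, so Vmax = 1/0.260 = 3.85 mM/s.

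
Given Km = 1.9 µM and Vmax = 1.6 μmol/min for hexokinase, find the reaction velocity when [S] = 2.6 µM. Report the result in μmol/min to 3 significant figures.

0.924 μmol/min

v = Vmax·[S]/(Km + [S]) = 1.6 × 2.6 / (1.9 + 2.6)
  = 4.160 / 4.500 = 0.924 μmol/min.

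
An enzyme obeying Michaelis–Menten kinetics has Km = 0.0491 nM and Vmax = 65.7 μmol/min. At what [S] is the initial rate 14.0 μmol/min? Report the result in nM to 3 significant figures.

Rearranging v = Vmax[S]/(Km+[S]) gives [S] = Km·v/(Vmax − v).
[S] = 0.0491 × 14.0 / (65.7 − 14.0) = 0.6874/51.70 = 0.0133 nM.

0.0133 nM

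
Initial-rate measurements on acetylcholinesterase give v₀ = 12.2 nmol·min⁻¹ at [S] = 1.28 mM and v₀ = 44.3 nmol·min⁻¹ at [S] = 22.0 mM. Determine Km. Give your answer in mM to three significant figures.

4.27 mM

In reciprocal form, 1/v = (Km/Vmax)·(1/[S]) + 1/Vmax. The two points give (1/[S], 1/v) = (0.7812, 0.08197) and (0.04545, 0.02257).
Slope = (0.08197 − 0.02257)/(0.7812 − 0.04545) = 0.08072; intercept = 0.08197 − 0.08072×0.7812 = 0.01890.
Vmax = 1/intercept = 52.9 nmol·min⁻¹; Km = slope × Vmax = 0.08072 × 52.9 = 4.27 mM.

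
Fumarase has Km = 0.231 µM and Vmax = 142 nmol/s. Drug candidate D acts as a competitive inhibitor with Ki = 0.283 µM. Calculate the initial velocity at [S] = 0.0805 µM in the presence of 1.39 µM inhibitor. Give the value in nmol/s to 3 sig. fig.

7.90 nmol/s

With α = 1 + [I]/Ki = 1 + 1.39/0.283 = 5.912, the competitive rate law is v = Vmax[S] / (αKm + [S]).
v = 142×0.0805 / (5.912×0.231 + 0.0805) = 11.43/1.446 = 7.90 nmol/s.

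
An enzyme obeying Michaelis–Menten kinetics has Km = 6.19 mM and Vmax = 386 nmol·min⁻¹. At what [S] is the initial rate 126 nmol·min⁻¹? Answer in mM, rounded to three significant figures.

3.00 mM

The required fractional saturation is v/Vmax = 126/386 = 0.3264.
Then [S]/(Km+[S]) = 0.3264 ⇒ [S] = 6.19 × 0.3264/(1 − 0.3264) = 3.00 mM.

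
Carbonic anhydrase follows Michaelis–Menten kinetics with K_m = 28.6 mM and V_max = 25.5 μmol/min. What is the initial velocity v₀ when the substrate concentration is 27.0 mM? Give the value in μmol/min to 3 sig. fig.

12.4 μmol/min

[S]/(Km+[S]) = 27.0/55.60 = 0.4856, the fractional saturation.
v = 0.4856 × Vmax = 0.4856 × 25.5 = 12.4 μmol/min.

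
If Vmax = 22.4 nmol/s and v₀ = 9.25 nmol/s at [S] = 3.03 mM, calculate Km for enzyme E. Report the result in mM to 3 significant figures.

4.31 mM

v/Vmax = 9.25/22.4 = 0.4129 = [S]/(Km+[S]).
So Km + [S] = [S]/0.4129 = 7.338 mM, giving Km = 7.338 − 3.03 = 4.31 mM.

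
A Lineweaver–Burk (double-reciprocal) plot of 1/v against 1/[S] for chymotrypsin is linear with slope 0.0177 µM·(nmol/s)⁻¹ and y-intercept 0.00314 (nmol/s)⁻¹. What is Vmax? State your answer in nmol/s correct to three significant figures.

318 nmol/s

The y-intercept of a Lineweaver–Burk plot equals 1/Vmax, so Vmax = 1/0.00314 = 318 nmol/s.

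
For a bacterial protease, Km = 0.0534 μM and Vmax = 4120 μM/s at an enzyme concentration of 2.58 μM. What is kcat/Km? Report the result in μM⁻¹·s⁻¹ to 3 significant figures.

29900 μM⁻¹·s⁻¹

kcat = Vmax/[E]total = 4120/2.58 = 1600 s⁻¹.
kcat/Km = 1600/0.0534 = 29900 μM⁻¹·s⁻¹.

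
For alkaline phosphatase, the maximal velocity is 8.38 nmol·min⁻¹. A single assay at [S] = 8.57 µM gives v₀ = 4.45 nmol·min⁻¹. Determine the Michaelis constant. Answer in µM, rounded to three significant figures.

7.57 µM

v/Vmax = 4.45/8.38 = 0.5310 = [S]/(Km+[S]).
So Km + [S] = [S]/0.5310 = 16.14 µM, giving Km = 16.14 − 8.57 = 7.57 µM.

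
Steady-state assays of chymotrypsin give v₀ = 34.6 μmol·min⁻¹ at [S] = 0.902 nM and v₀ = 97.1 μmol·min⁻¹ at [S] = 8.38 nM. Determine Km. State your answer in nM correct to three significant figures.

2.33 nM

From v = Vmax[S]/(Km+[S]), each point gives Vmax = v(Km+[S])/[S].
Equating: 34.6(Km+0.902)/0.902 = 97.1(Km+8.38)/8.38.
38.36·Km + 34.6 = 11.59·Km + 97.1, so (38.36 − 11.59)·Km = 97.1 − 34.6.
Km = 62.50/26.77 = 2.33 nM; then Vmax = 34.6(2.33+0.902)/0.902 = 124 μmol·min⁻¹.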